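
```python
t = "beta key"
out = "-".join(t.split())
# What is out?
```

Trace (tracking out):
t = 'beta key'  # -> t = 'beta key'
out = '-'.join(t.split())  # -> out = 'beta-key'

Answer: 'beta-key'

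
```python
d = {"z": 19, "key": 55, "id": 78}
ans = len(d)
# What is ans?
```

Trace (tracking ans):
d = {'z': 19, 'key': 55, 'id': 78}  # -> d = {'z': 19, 'key': 55, 'id': 78}
ans = len(d)  # -> ans = 3

Answer: 3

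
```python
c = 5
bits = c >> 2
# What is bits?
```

Answer: 1

Derivation:
Trace (tracking bits):
c = 5  # -> c = 5
bits = c >> 2  # -> bits = 1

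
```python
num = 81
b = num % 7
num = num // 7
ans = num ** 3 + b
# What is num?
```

Trace (tracking num):
num = 81  # -> num = 81
b = num % 7  # -> b = 4
num = num // 7  # -> num = 11
ans = num ** 3 + b  # -> ans = 1335

Answer: 11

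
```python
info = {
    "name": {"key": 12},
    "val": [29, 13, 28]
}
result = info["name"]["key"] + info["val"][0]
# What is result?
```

Answer: 41

Derivation:
Trace (tracking result):
info = {'name': {'key': 12}, 'val': [29, 13, 28]}  # -> info = {'name': {'key': 12}, 'val': [29, 13, 28]}
result = info['name']['key'] + info['val'][0]  # -> result = 41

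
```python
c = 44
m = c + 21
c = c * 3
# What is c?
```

Trace (tracking c):
c = 44  # -> c = 44
m = c + 21  # -> m = 65
c = c * 3  # -> c = 132

Answer: 132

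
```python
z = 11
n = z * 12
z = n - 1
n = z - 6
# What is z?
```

Answer: 131

Derivation:
Trace (tracking z):
z = 11  # -> z = 11
n = z * 12  # -> n = 132
z = n - 1  # -> z = 131
n = z - 6  # -> n = 125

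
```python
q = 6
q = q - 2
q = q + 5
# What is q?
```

Trace (tracking q):
q = 6  # -> q = 6
q = q - 2  # -> q = 4
q = q + 5  # -> q = 9

Answer: 9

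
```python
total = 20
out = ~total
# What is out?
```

Answer: -21

Derivation:
Trace (tracking out):
total = 20  # -> total = 20
out = ~total  # -> out = -21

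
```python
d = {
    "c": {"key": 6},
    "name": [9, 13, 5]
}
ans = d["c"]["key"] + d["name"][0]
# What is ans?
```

Trace (tracking ans):
d = {'c': {'key': 6}, 'name': [9, 13, 5]}  # -> d = {'c': {'key': 6}, 'name': [9, 13, 5]}
ans = d['c']['key'] + d['name'][0]  # -> ans = 15

Answer: 15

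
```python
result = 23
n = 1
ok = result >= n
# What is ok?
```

Trace (tracking ok):
result = 23  # -> result = 23
n = 1  # -> n = 1
ok = result >= n  # -> ok = True

Answer: True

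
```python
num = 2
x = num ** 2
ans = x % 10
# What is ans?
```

Answer: 4

Derivation:
Trace (tracking ans):
num = 2  # -> num = 2
x = num ** 2  # -> x = 4
ans = x % 10  # -> ans = 4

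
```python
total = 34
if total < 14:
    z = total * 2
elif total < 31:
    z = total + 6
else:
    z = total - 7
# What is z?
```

Answer: 27

Derivation:
Trace (tracking z):
total = 34  # -> total = 34
if total < 14:  # condition is False
elif total < 31:  # condition is False
else:
    z = total - 7  # -> z = 27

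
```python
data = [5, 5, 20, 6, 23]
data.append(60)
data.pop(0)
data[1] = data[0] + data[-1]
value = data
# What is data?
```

Answer: [5, 65, 6, 23, 60]

Derivation:
Trace (tracking data):
data = [5, 5, 20, 6, 23]  # -> data = [5, 5, 20, 6, 23]
data.append(60)  # -> data = [5, 5, 20, 6, 23, 60]
data.pop(0)  # -> data = [5, 20, 6, 23, 60]
data[1] = data[0] + data[-1]  # -> data = [5, 65, 6, 23, 60]
value = data  # -> value = [5, 65, 6, 23, 60]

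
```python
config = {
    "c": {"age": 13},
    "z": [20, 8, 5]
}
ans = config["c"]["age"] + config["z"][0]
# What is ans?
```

Trace (tracking ans):
config = {'c': {'age': 13}, 'z': [20, 8, 5]}  # -> config = {'c': {'age': 13}, 'z': [20, 8, 5]}
ans = config['c']['age'] + config['z'][0]  # -> ans = 33

Answer: 33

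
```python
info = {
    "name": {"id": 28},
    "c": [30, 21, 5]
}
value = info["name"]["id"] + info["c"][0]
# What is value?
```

Trace (tracking value):
info = {'name': {'id': 28}, 'c': [30, 21, 5]}  # -> info = {'name': {'id': 28}, 'c': [30, 21, 5]}
value = info['name']['id'] + info['c'][0]  # -> value = 58

Answer: 58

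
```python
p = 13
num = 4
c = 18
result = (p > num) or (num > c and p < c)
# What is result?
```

Answer: True

Derivation:
Trace (tracking result):
p = 13  # -> p = 13
num = 4  # -> num = 4
c = 18  # -> c = 18
result = p > num or (num > c and p < c)  # -> result = True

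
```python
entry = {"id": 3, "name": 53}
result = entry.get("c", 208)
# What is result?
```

Trace (tracking result):
entry = {'id': 3, 'name': 53}  # -> entry = {'id': 3, 'name': 53}
result = entry.get('c', 208)  # -> result = 208

Answer: 208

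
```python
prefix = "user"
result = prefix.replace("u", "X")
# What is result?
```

Trace (tracking result):
prefix = 'user'  # -> prefix = 'user'
result = prefix.replace('u', 'X')  # -> result = 'Xser'

Answer: 'Xser'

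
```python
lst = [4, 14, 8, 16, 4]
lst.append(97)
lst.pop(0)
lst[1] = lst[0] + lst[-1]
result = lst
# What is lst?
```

Trace (tracking lst):
lst = [4, 14, 8, 16, 4]  # -> lst = [4, 14, 8, 16, 4]
lst.append(97)  # -> lst = [4, 14, 8, 16, 4, 97]
lst.pop(0)  # -> lst = [14, 8, 16, 4, 97]
lst[1] = lst[0] + lst[-1]  # -> lst = [14, 111, 16, 4, 97]
result = lst  # -> result = [14, 111, 16, 4, 97]

Answer: [14, 111, 16, 4, 97]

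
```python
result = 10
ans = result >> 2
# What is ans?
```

Trace (tracking ans):
result = 10  # -> result = 10
ans = result >> 2  # -> ans = 2

Answer: 2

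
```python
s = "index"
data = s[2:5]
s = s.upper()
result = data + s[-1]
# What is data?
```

Trace (tracking data):
s = 'index'  # -> s = 'index'
data = s[2:5]  # -> data = 'dex'
s = s.upper()  # -> s = 'INDEX'
result = data + s[-1]  # -> result = 'dexX'

Answer: 'dex'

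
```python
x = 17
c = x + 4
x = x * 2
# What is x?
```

Answer: 34

Derivation:
Trace (tracking x):
x = 17  # -> x = 17
c = x + 4  # -> c = 21
x = x * 2  # -> x = 34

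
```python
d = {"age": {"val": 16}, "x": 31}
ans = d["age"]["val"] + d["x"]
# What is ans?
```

Trace (tracking ans):
d = {'age': {'val': 16}, 'x': 31}  # -> d = {'age': {'val': 16}, 'x': 31}
ans = d['age']['val'] + d['x']  # -> ans = 47

Answer: 47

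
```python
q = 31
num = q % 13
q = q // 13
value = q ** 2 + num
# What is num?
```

Trace (tracking num):
q = 31  # -> q = 31
num = q % 13  # -> num = 5
q = q // 13  # -> q = 2
value = q ** 2 + num  # -> value = 9

Answer: 5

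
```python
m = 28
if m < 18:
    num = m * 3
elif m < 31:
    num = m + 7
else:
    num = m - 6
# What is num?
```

Trace (tracking num):
m = 28  # -> m = 28
if m < 18:  # condition is False
elif m < 31:  # condition is True
    num = m + 7  # -> num = 35

Answer: 35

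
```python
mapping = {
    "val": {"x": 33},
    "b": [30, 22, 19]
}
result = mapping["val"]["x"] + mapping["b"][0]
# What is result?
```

Answer: 63

Derivation:
Trace (tracking result):
mapping = {'val': {'x': 33}, 'b': [30, 22, 19]}  # -> mapping = {'val': {'x': 33}, 'b': [30, 22, 19]}
result = mapping['val']['x'] + mapping['b'][0]  # -> result = 63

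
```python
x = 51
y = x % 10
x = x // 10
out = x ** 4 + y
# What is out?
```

Trace (tracking out):
x = 51  # -> x = 51
y = x % 10  # -> y = 1
x = x // 10  # -> x = 5
out = x ** 4 + y  # -> out = 626

Answer: 626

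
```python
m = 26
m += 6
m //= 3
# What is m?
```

Trace (tracking m):
m = 26  # -> m = 26
m += 6  # -> m = 32
m //= 3  # -> m = 10

Answer: 10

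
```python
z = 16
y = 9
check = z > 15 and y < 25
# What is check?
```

Answer: True

Derivation:
Trace (tracking check):
z = 16  # -> z = 16
y = 9  # -> y = 9
check = z > 15 and y < 25  # -> check = True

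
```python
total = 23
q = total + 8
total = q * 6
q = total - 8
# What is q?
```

Answer: 178

Derivation:
Trace (tracking q):
total = 23  # -> total = 23
q = total + 8  # -> q = 31
total = q * 6  # -> total = 186
q = total - 8  # -> q = 178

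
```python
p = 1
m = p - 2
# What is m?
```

Trace (tracking m):
p = 1  # -> p = 1
m = p - 2  # -> m = -1

Answer: -1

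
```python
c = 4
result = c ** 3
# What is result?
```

Trace (tracking result):
c = 4  # -> c = 4
result = c ** 3  # -> result = 64

Answer: 64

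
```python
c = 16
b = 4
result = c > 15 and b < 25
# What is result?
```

Answer: True

Derivation:
Trace (tracking result):
c = 16  # -> c = 16
b = 4  # -> b = 4
result = c > 15 and b < 25  # -> result = True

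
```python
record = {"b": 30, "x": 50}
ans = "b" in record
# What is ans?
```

Answer: True

Derivation:
Trace (tracking ans):
record = {'b': 30, 'x': 50}  # -> record = {'b': 30, 'x': 50}
ans = 'b' in record  # -> ans = True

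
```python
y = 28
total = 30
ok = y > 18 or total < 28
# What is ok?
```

Answer: True

Derivation:
Trace (tracking ok):
y = 28  # -> y = 28
total = 30  # -> total = 30
ok = y > 18 or total < 28  # -> ok = True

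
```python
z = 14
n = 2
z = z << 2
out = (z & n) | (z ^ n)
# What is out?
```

Trace (tracking out):
z = 14  # -> z = 14
n = 2  # -> n = 2
z = z << 2  # -> z = 56
out = z & n | z ^ n  # -> out = 58

Answer: 58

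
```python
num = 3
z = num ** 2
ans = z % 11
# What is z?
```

Answer: 9

Derivation:
Trace (tracking z):
num = 3  # -> num = 3
z = num ** 2  # -> z = 9
ans = z % 11  # -> ans = 9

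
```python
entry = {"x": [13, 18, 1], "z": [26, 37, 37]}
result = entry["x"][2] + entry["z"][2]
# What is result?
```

Trace (tracking result):
entry = {'x': [13, 18, 1], 'z': [26, 37, 37]}  # -> entry = {'x': [13, 18, 1], 'z': [26, 37, 37]}
result = entry['x'][2] + entry['z'][2]  # -> result = 38

Answer: 38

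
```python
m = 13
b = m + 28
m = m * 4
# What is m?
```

Answer: 52

Derivation:
Trace (tracking m):
m = 13  # -> m = 13
b = m + 28  # -> b = 41
m = m * 4  # -> m = 52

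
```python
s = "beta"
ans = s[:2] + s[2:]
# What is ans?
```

Answer: 'beta'

Derivation:
Trace (tracking ans):
s = 'beta'  # -> s = 'beta'
ans = s[:2] + s[2:]  # -> ans = 'beta'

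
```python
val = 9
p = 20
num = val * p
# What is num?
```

Trace (tracking num):
val = 9  # -> val = 9
p = 20  # -> p = 20
num = val * p  # -> num = 180

Answer: 180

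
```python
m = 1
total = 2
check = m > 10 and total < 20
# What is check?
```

Answer: False

Derivation:
Trace (tracking check):
m = 1  # -> m = 1
total = 2  # -> total = 2
check = m > 10 and total < 20  # -> check = False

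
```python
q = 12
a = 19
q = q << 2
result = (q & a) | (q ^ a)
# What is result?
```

Trace (tracking result):
q = 12  # -> q = 12
a = 19  # -> a = 19
q = q << 2  # -> q = 48
result = q & a | q ^ a  # -> result = 51

Answer: 51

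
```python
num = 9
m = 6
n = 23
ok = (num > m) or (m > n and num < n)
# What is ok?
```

Answer: True

Derivation:
Trace (tracking ok):
num = 9  # -> num = 9
m = 6  # -> m = 6
n = 23  # -> n = 23
ok = num > m or (m > n and num < n)  # -> ok = True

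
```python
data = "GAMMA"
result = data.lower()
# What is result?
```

Trace (tracking result):
data = 'GAMMA'  # -> data = 'GAMMA'
result = data.lower()  # -> result = 'gamma'

Answer: 'gamma'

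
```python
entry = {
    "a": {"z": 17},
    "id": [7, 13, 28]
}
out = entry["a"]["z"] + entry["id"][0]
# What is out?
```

Trace (tracking out):
entry = {'a': {'z': 17}, 'id': [7, 13, 28]}  # -> entry = {'a': {'z': 17}, 'id': [7, 13, 28]}
out = entry['a']['z'] + entry['id'][0]  # -> out = 24

Answer: 24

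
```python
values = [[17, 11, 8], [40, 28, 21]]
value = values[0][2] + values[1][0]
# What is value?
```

Trace (tracking value):
values = [[17, 11, 8], [40, 28, 21]]  # -> values = [[17, 11, 8], [40, 28, 21]]
value = values[0][2] + values[1][0]  # -> value = 48

Answer: 48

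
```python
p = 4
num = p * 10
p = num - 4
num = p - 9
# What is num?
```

Answer: 27

Derivation:
Trace (tracking num):
p = 4  # -> p = 4
num = p * 10  # -> num = 40
p = num - 4  # -> p = 36
num = p - 9  # -> num = 27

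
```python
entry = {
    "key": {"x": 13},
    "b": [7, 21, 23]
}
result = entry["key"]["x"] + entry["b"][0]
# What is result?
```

Answer: 20

Derivation:
Trace (tracking result):
entry = {'key': {'x': 13}, 'b': [7, 21, 23]}  # -> entry = {'key': {'x': 13}, 'b': [7, 21, 23]}
result = entry['key']['x'] + entry['b'][0]  # -> result = 20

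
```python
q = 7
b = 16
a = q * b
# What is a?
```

Answer: 112

Derivation:
Trace (tracking a):
q = 7  # -> q = 7
b = 16  # -> b = 16
a = q * b  # -> a = 112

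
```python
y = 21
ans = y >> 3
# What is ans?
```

Trace (tracking ans):
y = 21  # -> y = 21
ans = y >> 3  # -> ans = 2

Answer: 2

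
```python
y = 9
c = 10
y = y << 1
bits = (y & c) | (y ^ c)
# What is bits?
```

Answer: 26

Derivation:
Trace (tracking bits):
y = 9  # -> y = 9
c = 10  # -> c = 10
y = y << 1  # -> y = 18
bits = y & c | y ^ c  # -> bits = 26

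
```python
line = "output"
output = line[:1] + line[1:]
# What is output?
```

Answer: 'output'

Derivation:
Trace (tracking output):
line = 'output'  # -> line = 'output'
output = line[:1] + line[1:]  # -> output = 'output'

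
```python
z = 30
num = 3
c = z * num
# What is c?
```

Trace (tracking c):
z = 30  # -> z = 30
num = 3  # -> num = 3
c = z * num  # -> c = 90

Answer: 90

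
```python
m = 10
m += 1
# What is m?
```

Trace (tracking m):
m = 10  # -> m = 10
m += 1  # -> m = 11

Answer: 11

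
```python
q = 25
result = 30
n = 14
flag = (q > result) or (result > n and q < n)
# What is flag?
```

Answer: False

Derivation:
Trace (tracking flag):
q = 25  # -> q = 25
result = 30  # -> result = 30
n = 14  # -> n = 14
flag = q > result or (result > n and q < n)  # -> flag = False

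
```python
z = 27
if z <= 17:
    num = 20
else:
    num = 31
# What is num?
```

Trace (tracking num):
z = 27  # -> z = 27
if z <= 17:  # condition is False
else:
    num = 31  # -> num = 31

Answer: 31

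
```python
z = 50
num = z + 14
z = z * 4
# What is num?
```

Trace (tracking num):
z = 50  # -> z = 50
num = z + 14  # -> num = 64
z = z * 4  # -> z = 200

Answer: 64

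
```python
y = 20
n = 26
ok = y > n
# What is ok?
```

Answer: False

Derivation:
Trace (tracking ok):
y = 20  # -> y = 20
n = 26  # -> n = 26
ok = y > n  # -> ok = False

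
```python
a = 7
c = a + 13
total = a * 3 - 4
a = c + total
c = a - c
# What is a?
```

Answer: 37

Derivation:
Trace (tracking a):
a = 7  # -> a = 7
c = a + 13  # -> c = 20
total = a * 3 - 4  # -> total = 17
a = c + total  # -> a = 37
c = a - c  # -> c = 17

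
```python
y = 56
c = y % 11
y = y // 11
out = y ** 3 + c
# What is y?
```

Trace (tracking y):
y = 56  # -> y = 56
c = y % 11  # -> c = 1
y = y // 11  # -> y = 5
out = y ** 3 + c  # -> out = 126

Answer: 5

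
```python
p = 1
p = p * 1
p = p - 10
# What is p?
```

Trace (tracking p):
p = 1  # -> p = 1
p = p * 1  # -> p = 1
p = p - 10  # -> p = -9

Answer: -9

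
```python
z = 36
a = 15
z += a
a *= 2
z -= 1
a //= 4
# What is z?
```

Trace (tracking z):
z = 36  # -> z = 36
a = 15  # -> a = 15
z += a  # -> z = 51
a *= 2  # -> a = 30
z -= 1  # -> z = 50
a //= 4  # -> a = 7

Answer: 50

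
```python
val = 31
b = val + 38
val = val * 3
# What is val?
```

Answer: 93

Derivation:
Trace (tracking val):
val = 31  # -> val = 31
b = val + 38  # -> b = 69
val = val * 3  # -> val = 93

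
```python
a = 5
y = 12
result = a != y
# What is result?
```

Trace (tracking result):
a = 5  # -> a = 5
y = 12  # -> y = 12
result = a != y  # -> result = True

Answer: True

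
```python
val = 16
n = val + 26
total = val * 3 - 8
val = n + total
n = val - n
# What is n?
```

Trace (tracking n):
val = 16  # -> val = 16
n = val + 26  # -> n = 42
total = val * 3 - 8  # -> total = 40
val = n + total  # -> val = 82
n = val - n  # -> n = 40

Answer: 40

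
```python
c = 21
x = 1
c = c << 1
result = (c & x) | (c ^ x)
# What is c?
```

Trace (tracking c):
c = 21  # -> c = 21
x = 1  # -> x = 1
c = c << 1  # -> c = 42
result = c & x | c ^ x  # -> result = 43

Answer: 42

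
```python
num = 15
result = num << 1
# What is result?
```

Answer: 30

Derivation:
Trace (tracking result):
num = 15  # -> num = 15
result = num << 1  # -> result = 30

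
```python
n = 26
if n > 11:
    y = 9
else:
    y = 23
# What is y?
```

Trace (tracking y):
n = 26  # -> n = 26
if n > 11:  # condition is True
    y = 9  # -> y = 9

Answer: 9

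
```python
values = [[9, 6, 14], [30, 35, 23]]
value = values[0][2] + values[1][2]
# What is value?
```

Trace (tracking value):
values = [[9, 6, 14], [30, 35, 23]]  # -> values = [[9, 6, 14], [30, 35, 23]]
value = values[0][2] + values[1][2]  # -> value = 37

Answer: 37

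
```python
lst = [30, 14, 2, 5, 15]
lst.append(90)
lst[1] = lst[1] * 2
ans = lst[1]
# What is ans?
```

Answer: 28

Derivation:
Trace (tracking ans):
lst = [30, 14, 2, 5, 15]  # -> lst = [30, 14, 2, 5, 15]
lst.append(90)  # -> lst = [30, 14, 2, 5, 15, 90]
lst[1] = lst[1] * 2  # -> lst = [30, 28, 2, 5, 15, 90]
ans = lst[1]  # -> ans = 28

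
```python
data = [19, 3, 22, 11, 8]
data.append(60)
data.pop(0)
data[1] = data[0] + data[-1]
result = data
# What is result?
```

Answer: [3, 63, 11, 8, 60]

Derivation:
Trace (tracking result):
data = [19, 3, 22, 11, 8]  # -> data = [19, 3, 22, 11, 8]
data.append(60)  # -> data = [19, 3, 22, 11, 8, 60]
data.pop(0)  # -> data = [3, 22, 11, 8, 60]
data[1] = data[0] + data[-1]  # -> data = [3, 63, 11, 8, 60]
result = data  # -> result = [3, 63, 11, 8, 60]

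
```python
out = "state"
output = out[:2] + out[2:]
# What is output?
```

Trace (tracking output):
out = 'state'  # -> out = 'state'
output = out[:2] + out[2:]  # -> output = 'state'

Answer: 'state'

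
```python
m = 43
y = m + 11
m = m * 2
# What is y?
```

Answer: 54

Derivation:
Trace (tracking y):
m = 43  # -> m = 43
y = m + 11  # -> y = 54
m = m * 2  # -> m = 86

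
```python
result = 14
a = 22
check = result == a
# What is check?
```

Answer: False

Derivation:
Trace (tracking check):
result = 14  # -> result = 14
a = 22  # -> a = 22
check = result == a  # -> check = False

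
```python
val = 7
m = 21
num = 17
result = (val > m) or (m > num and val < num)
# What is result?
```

Answer: True

Derivation:
Trace (tracking result):
val = 7  # -> val = 7
m = 21  # -> m = 21
num = 17  # -> num = 17
result = val > m or (m > num and val < num)  # -> result = True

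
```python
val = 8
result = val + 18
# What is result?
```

Trace (tracking result):
val = 8  # -> val = 8
result = val + 18  # -> result = 26

Answer: 26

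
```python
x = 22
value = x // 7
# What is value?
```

Trace (tracking value):
x = 22  # -> x = 22
value = x // 7  # -> value = 3

Answer: 3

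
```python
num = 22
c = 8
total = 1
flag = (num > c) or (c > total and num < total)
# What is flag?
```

Trace (tracking flag):
num = 22  # -> num = 22
c = 8  # -> c = 8
total = 1  # -> total = 1
flag = num > c or (c > total and num < total)  # -> flag = True

Answer: True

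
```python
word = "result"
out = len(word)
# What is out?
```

Answer: 6

Derivation:
Trace (tracking out):
word = 'result'  # -> word = 'result'
out = len(word)  # -> out = 6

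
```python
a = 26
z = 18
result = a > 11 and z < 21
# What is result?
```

Answer: True

Derivation:
Trace (tracking result):
a = 26  # -> a = 26
z = 18  # -> z = 18
result = a > 11 and z < 21  # -> result = True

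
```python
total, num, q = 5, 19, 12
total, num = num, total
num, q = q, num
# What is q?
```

Answer: 5

Derivation:
Trace (tracking q):
total, num, q = (5, 19, 12)  # -> total = 5, num = 19, q = 12
total, num = (num, total)  # -> total = 19, num = 5
num, q = (q, num)  # -> num = 12, q = 5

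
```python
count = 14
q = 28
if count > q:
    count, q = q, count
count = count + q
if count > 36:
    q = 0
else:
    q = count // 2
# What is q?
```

Trace (tracking q):
count = 14  # -> count = 14
q = 28  # -> q = 28
if count > q:  # condition is False
count = count + q  # -> count = 42
if count > 36:  # condition is True
    q = 0  # -> q = 0

Answer: 0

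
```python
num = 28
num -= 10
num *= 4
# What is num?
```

Trace (tracking num):
num = 28  # -> num = 28
num -= 10  # -> num = 18
num *= 4  # -> num = 72

Answer: 72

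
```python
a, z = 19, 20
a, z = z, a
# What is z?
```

Answer: 19

Derivation:
Trace (tracking z):
a, z = (19, 20)  # -> a = 19, z = 20
a, z = (z, a)  # -> a = 20, z = 19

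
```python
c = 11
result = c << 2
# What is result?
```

Answer: 44

Derivation:
Trace (tracking result):
c = 11  # -> c = 11
result = c << 2  # -> result = 44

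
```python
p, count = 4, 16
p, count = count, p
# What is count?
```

Trace (tracking count):
p, count = (4, 16)  # -> p = 4, count = 16
p, count = (count, p)  # -> p = 16, count = 4

Answer: 4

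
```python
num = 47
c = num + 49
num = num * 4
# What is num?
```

Answer: 188

Derivation:
Trace (tracking num):
num = 47  # -> num = 47
c = num + 49  # -> c = 96
num = num * 4  # -> num = 188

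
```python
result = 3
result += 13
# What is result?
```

Trace (tracking result):
result = 3  # -> result = 3
result += 13  # -> result = 16

Answer: 16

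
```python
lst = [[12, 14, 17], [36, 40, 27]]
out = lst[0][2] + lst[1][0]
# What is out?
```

Trace (tracking out):
lst = [[12, 14, 17], [36, 40, 27]]  # -> lst = [[12, 14, 17], [36, 40, 27]]
out = lst[0][2] + lst[1][0]  # -> out = 53

Answer: 53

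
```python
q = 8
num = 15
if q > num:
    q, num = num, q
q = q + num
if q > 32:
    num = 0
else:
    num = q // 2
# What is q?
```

Trace (tracking q):
q = 8  # -> q = 8
num = 15  # -> num = 15
if q > num:  # condition is False
q = q + num  # -> q = 23
if q > 32:  # condition is False
else:
    num = q // 2  # -> num = 11

Answer: 23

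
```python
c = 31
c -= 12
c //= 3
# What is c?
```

Trace (tracking c):
c = 31  # -> c = 31
c -= 12  # -> c = 19
c //= 3  # -> c = 6

Answer: 6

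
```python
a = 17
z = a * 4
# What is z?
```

Trace (tracking z):
a = 17  # -> a = 17
z = a * 4  # -> z = 68

Answer: 68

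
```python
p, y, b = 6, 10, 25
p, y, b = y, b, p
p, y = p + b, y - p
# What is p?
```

Answer: 16

Derivation:
Trace (tracking p):
p, y, b = (6, 10, 25)  # -> p = 6, y = 10, b = 25
p, y, b = (y, b, p)  # -> p = 10, y = 25, b = 6
p, y = (p + b, y - p)  # -> p = 16, y = 15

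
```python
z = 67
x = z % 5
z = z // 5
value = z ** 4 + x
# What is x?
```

Answer: 2

Derivation:
Trace (tracking x):
z = 67  # -> z = 67
x = z % 5  # -> x = 2
z = z // 5  # -> z = 13
value = z ** 4 + x  # -> value = 28563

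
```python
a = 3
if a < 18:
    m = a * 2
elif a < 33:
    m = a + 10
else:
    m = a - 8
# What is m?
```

Answer: 6

Derivation:
Trace (tracking m):
a = 3  # -> a = 3
if a < 18:  # condition is True
    m = a * 2  # -> m = 6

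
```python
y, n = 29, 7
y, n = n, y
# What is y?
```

Trace (tracking y):
y, n = (29, 7)  # -> y = 29, n = 7
y, n = (n, y)  # -> y = 7, n = 29

Answer: 7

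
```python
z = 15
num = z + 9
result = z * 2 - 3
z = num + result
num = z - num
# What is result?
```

Answer: 27

Derivation:
Trace (tracking result):
z = 15  # -> z = 15
num = z + 9  # -> num = 24
result = z * 2 - 3  # -> result = 27
z = num + result  # -> z = 51
num = z - num  # -> num = 27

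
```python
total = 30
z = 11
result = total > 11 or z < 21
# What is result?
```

Answer: True

Derivation:
Trace (tracking result):
total = 30  # -> total = 30
z = 11  # -> z = 11
result = total > 11 or z < 21  # -> result = True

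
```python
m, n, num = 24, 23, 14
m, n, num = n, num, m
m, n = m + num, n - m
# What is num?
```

Answer: 24

Derivation:
Trace (tracking num):
m, n, num = (24, 23, 14)  # -> m = 24, n = 23, num = 14
m, n, num = (n, num, m)  # -> m = 23, n = 14, num = 24
m, n = (m + num, n - m)  # -> m = 47, n = -9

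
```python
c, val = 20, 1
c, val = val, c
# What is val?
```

Trace (tracking val):
c, val = (20, 1)  # -> c = 20, val = 1
c, val = (val, c)  # -> c = 1, val = 20

Answer: 20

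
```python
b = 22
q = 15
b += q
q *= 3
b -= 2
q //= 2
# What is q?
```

Trace (tracking q):
b = 22  # -> b = 22
q = 15  # -> q = 15
b += q  # -> b = 37
q *= 3  # -> q = 45
b -= 2  # -> b = 35
q //= 2  # -> q = 22

Answer: 22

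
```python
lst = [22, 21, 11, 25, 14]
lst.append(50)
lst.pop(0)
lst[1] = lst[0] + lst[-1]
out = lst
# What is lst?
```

Trace (tracking lst):
lst = [22, 21, 11, 25, 14]  # -> lst = [22, 21, 11, 25, 14]
lst.append(50)  # -> lst = [22, 21, 11, 25, 14, 50]
lst.pop(0)  # -> lst = [21, 11, 25, 14, 50]
lst[1] = lst[0] + lst[-1]  # -> lst = [21, 71, 25, 14, 50]
out = lst  # -> out = [21, 71, 25, 14, 50]

Answer: [21, 71, 25, 14, 50]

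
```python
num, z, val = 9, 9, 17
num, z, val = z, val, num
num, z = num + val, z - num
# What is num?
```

Trace (tracking num):
num, z, val = (9, 9, 17)  # -> num = 9, z = 9, val = 17
num, z, val = (z, val, num)  # -> num = 9, z = 17, val = 9
num, z = (num + val, z - num)  # -> num = 18, z = 8

Answer: 18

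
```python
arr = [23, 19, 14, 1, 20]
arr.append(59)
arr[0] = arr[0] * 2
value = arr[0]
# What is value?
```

Trace (tracking value):
arr = [23, 19, 14, 1, 20]  # -> arr = [23, 19, 14, 1, 20]
arr.append(59)  # -> arr = [23, 19, 14, 1, 20, 59]
arr[0] = arr[0] * 2  # -> arr = [46, 19, 14, 1, 20, 59]
value = arr[0]  # -> value = 46

Answer: 46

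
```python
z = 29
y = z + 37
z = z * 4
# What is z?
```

Trace (tracking z):
z = 29  # -> z = 29
y = z + 37  # -> y = 66
z = z * 4  # -> z = 116

Answer: 116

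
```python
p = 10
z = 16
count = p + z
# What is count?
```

Trace (tracking count):
p = 10  # -> p = 10
z = 16  # -> z = 16
count = p + z  # -> count = 26

Answer: 26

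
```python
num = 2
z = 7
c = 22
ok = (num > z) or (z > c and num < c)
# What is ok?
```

Answer: False

Derivation:
Trace (tracking ok):
num = 2  # -> num = 2
z = 7  # -> z = 7
c = 22  # -> c = 22
ok = num > z or (z > c and num < c)  # -> ok = False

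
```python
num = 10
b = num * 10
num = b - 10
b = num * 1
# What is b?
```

Trace (tracking b):
num = 10  # -> num = 10
b = num * 10  # -> b = 100
num = b - 10  # -> num = 90
b = num * 1  # -> b = 90

Answer: 90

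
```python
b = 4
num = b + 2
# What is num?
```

Trace (tracking num):
b = 4  # -> b = 4
num = b + 2  # -> num = 6

Answer: 6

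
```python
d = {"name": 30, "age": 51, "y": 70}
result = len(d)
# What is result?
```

Trace (tracking result):
d = {'name': 30, 'age': 51, 'y': 70}  # -> d = {'name': 30, 'age': 51, 'y': 70}
result = len(d)  # -> result = 3

Answer: 3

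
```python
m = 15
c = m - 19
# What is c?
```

Answer: -4

Derivation:
Trace (tracking c):
m = 15  # -> m = 15
c = m - 19  # -> c = -4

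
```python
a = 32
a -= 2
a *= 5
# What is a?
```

Answer: 150

Derivation:
Trace (tracking a):
a = 32  # -> a = 32
a -= 2  # -> a = 30
a *= 5  # -> a = 150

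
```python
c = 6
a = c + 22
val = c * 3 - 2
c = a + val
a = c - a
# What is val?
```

Trace (tracking val):
c = 6  # -> c = 6
a = c + 22  # -> a = 28
val = c * 3 - 2  # -> val = 16
c = a + val  # -> c = 44
a = c - a  # -> a = 16

Answer: 16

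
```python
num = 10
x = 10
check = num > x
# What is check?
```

Trace (tracking check):
num = 10  # -> num = 10
x = 10  # -> x = 10
check = num > x  # -> check = False

Answer: False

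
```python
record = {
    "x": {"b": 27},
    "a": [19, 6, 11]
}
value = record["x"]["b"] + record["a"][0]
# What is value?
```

Trace (tracking value):
record = {'x': {'b': 27}, 'a': [19, 6, 11]}  # -> record = {'x': {'b': 27}, 'a': [19, 6, 11]}
value = record['x']['b'] + record['a'][0]  # -> value = 46

Answer: 46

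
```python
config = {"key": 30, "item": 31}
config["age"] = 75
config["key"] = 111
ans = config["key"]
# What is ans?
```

Trace (tracking ans):
config = {'key': 30, 'item': 31}  # -> config = {'key': 30, 'item': 31}
config['age'] = 75  # -> config = {'key': 30, 'item': 31, 'age': 75}
config['key'] = 111  # -> config = {'key': 111, 'item': 31, 'age': 75}
ans = config['key']  # -> ans = 111

Answer: 111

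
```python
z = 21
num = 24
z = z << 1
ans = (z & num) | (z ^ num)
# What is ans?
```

Trace (tracking ans):
z = 21  # -> z = 21
num = 24  # -> num = 24
z = z << 1  # -> z = 42
ans = z & num | z ^ num  # -> ans = 58

Answer: 58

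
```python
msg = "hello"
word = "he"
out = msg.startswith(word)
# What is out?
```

Trace (tracking out):
msg = 'hello'  # -> msg = 'hello'
word = 'he'  # -> word = 'he'
out = msg.startswith(word)  # -> out = True

Answer: True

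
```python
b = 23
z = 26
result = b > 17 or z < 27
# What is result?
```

Answer: True

Derivation:
Trace (tracking result):
b = 23  # -> b = 23
z = 26  # -> z = 26
result = b > 17 or z < 27  # -> result = True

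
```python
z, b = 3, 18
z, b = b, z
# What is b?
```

Answer: 3

Derivation:
Trace (tracking b):
z, b = (3, 18)  # -> z = 3, b = 18
z, b = (b, z)  # -> z = 18, b = 3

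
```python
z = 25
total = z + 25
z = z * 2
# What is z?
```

Trace (tracking z):
z = 25  # -> z = 25
total = z + 25  # -> total = 50
z = z * 2  # -> z = 50

Answer: 50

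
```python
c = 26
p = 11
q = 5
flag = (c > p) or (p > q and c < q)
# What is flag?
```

Answer: True

Derivation:
Trace (tracking flag):
c = 26  # -> c = 26
p = 11  # -> p = 11
q = 5  # -> q = 5
flag = c > p or (p > q and c < q)  # -> flag = True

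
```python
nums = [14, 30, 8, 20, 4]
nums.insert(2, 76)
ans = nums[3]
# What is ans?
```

Answer: 8

Derivation:
Trace (tracking ans):
nums = [14, 30, 8, 20, 4]  # -> nums = [14, 30, 8, 20, 4]
nums.insert(2, 76)  # -> nums = [14, 30, 76, 8, 20, 4]
ans = nums[3]  # -> ans = 8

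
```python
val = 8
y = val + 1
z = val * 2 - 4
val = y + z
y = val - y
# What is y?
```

Answer: 12

Derivation:
Trace (tracking y):
val = 8  # -> val = 8
y = val + 1  # -> y = 9
z = val * 2 - 4  # -> z = 12
val = y + z  # -> val = 21
y = val - y  # -> y = 12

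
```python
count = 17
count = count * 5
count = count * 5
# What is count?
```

Answer: 425

Derivation:
Trace (tracking count):
count = 17  # -> count = 17
count = count * 5  # -> count = 85
count = count * 5  # -> count = 425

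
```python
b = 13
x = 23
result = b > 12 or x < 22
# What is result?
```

Trace (tracking result):
b = 13  # -> b = 13
x = 23  # -> x = 23
result = b > 12 or x < 22  # -> result = True

Answer: True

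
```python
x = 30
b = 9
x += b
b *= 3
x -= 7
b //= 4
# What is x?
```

Answer: 32

Derivation:
Trace (tracking x):
x = 30  # -> x = 30
b = 9  # -> b = 9
x += b  # -> x = 39
b *= 3  # -> b = 27
x -= 7  # -> x = 32
b //= 4  # -> b = 6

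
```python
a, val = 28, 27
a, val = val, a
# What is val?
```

Trace (tracking val):
a, val = (28, 27)  # -> a = 28, val = 27
a, val = (val, a)  # -> a = 27, val = 28

Answer: 28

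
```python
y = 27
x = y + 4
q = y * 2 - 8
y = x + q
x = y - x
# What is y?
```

Trace (tracking y):
y = 27  # -> y = 27
x = y + 4  # -> x = 31
q = y * 2 - 8  # -> q = 46
y = x + q  # -> y = 77
x = y - x  # -> x = 46

Answer: 77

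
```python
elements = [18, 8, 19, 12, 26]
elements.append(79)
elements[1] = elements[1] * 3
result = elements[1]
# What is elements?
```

Trace (tracking elements):
elements = [18, 8, 19, 12, 26]  # -> elements = [18, 8, 19, 12, 26]
elements.append(79)  # -> elements = [18, 8, 19, 12, 26, 79]
elements[1] = elements[1] * 3  # -> elements = [18, 24, 19, 12, 26, 79]
result = elements[1]  # -> result = 24

Answer: [18, 24, 19, 12, 26, 79]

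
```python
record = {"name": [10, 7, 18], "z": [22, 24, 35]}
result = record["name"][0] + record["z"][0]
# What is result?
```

Answer: 32

Derivation:
Trace (tracking result):
record = {'name': [10, 7, 18], 'z': [22, 24, 35]}  # -> record = {'name': [10, 7, 18], 'z': [22, 24, 35]}
result = record['name'][0] + record['z'][0]  # -> result = 32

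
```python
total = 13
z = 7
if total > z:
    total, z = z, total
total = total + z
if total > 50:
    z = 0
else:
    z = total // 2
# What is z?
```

Answer: 10

Derivation:
Trace (tracking z):
total = 13  # -> total = 13
z = 7  # -> z = 7
if total > z:  # condition is True
    total, z = (z, total)  # -> total = 7, z = 13
total = total + z  # -> total = 20
if total > 50:  # condition is False
else:
    z = total // 2  # -> z = 10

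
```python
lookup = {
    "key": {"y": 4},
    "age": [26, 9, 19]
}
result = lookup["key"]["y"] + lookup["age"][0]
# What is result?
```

Trace (tracking result):
lookup = {'key': {'y': 4}, 'age': [26, 9, 19]}  # -> lookup = {'key': {'y': 4}, 'age': [26, 9, 19]}
result = lookup['key']['y'] + lookup['age'][0]  # -> result = 30

Answer: 30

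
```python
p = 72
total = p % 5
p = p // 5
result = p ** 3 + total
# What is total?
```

Answer: 2

Derivation:
Trace (tracking total):
p = 72  # -> p = 72
total = p % 5  # -> total = 2
p = p // 5  # -> p = 14
result = p ** 3 + total  # -> result = 2746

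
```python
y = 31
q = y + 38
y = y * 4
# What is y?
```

Trace (tracking y):
y = 31  # -> y = 31
q = y + 38  # -> q = 69
y = y * 4  # -> y = 124

Answer: 124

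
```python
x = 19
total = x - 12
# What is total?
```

Trace (tracking total):
x = 19  # -> x = 19
total = x - 12  # -> total = 7

Answer: 7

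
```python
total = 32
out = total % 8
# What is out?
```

Trace (tracking out):
total = 32  # -> total = 32
out = total % 8  # -> out = 0

Answer: 0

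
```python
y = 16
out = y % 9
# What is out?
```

Trace (tracking out):
y = 16  # -> y = 16
out = y % 9  # -> out = 7

Answer: 7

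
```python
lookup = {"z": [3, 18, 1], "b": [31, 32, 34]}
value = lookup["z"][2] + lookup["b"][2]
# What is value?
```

Answer: 35

Derivation:
Trace (tracking value):
lookup = {'z': [3, 18, 1], 'b': [31, 32, 34]}  # -> lookup = {'z': [3, 18, 1], 'b': [31, 32, 34]}
value = lookup['z'][2] + lookup['b'][2]  # -> value = 35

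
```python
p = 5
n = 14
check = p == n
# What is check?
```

Answer: False

Derivation:
Trace (tracking check):
p = 5  # -> p = 5
n = 14  # -> n = 14
check = p == n  # -> check = False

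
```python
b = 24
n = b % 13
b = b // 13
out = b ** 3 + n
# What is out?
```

Answer: 12

Derivation:
Trace (tracking out):
b = 24  # -> b = 24
n = b % 13  # -> n = 11
b = b // 13  # -> b = 1
out = b ** 3 + n  # -> out = 12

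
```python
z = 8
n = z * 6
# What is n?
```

Trace (tracking n):
z = 8  # -> z = 8
n = z * 6  # -> n = 48

Answer: 48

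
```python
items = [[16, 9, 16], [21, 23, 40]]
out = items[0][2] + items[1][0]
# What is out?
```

Answer: 37

Derivation:
Trace (tracking out):
items = [[16, 9, 16], [21, 23, 40]]  # -> items = [[16, 9, 16], [21, 23, 40]]
out = items[0][2] + items[1][0]  # -> out = 37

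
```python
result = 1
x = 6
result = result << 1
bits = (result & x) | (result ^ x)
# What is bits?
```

Trace (tracking bits):
result = 1  # -> result = 1
x = 6  # -> x = 6
result = result << 1  # -> result = 2
bits = result & x | result ^ x  # -> bits = 6

Answer: 6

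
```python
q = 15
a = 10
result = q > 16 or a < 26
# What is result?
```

Answer: True

Derivation:
Trace (tracking result):
q = 15  # -> q = 15
a = 10  # -> a = 10
result = q > 16 or a < 26  # -> result = True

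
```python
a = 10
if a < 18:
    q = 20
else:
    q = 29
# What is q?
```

Answer: 20

Derivation:
Trace (tracking q):
a = 10  # -> a = 10
if a < 18:  # condition is True
    q = 20  # -> q = 20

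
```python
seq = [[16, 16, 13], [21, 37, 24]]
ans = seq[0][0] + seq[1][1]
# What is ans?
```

Trace (tracking ans):
seq = [[16, 16, 13], [21, 37, 24]]  # -> seq = [[16, 16, 13], [21, 37, 24]]
ans = seq[0][0] + seq[1][1]  # -> ans = 53

Answer: 53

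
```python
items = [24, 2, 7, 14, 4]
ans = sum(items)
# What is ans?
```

Trace (tracking ans):
items = [24, 2, 7, 14, 4]  # -> items = [24, 2, 7, 14, 4]
ans = sum(items)  # -> ans = 51

Answer: 51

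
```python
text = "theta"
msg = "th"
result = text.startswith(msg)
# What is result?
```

Answer: True

Derivation:
Trace (tracking result):
text = 'theta'  # -> text = 'theta'
msg = 'th'  # -> msg = 'th'
result = text.startswith(msg)  # -> result = True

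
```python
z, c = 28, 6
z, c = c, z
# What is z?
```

Answer: 6

Derivation:
Trace (tracking z):
z, c = (28, 6)  # -> z = 28, c = 6
z, c = (c, z)  # -> z = 6, c = 28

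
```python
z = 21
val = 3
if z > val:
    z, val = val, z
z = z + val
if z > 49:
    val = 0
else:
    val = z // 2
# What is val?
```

Answer: 12

Derivation:
Trace (tracking val):
z = 21  # -> z = 21
val = 3  # -> val = 3
if z > val:  # condition is True
    z, val = (val, z)  # -> z = 3, val = 21
z = z + val  # -> z = 24
if z > 49:  # condition is False
else:
    val = z // 2  # -> val = 12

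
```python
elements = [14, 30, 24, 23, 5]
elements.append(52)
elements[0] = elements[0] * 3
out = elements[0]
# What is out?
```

Answer: 42

Derivation:
Trace (tracking out):
elements = [14, 30, 24, 23, 5]  # -> elements = [14, 30, 24, 23, 5]
elements.append(52)  # -> elements = [14, 30, 24, 23, 5, 52]
elements[0] = elements[0] * 3  # -> elements = [42, 30, 24, 23, 5, 52]
out = elements[0]  # -> out = 42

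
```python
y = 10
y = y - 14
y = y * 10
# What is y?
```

Trace (tracking y):
y = 10  # -> y = 10
y = y - 14  # -> y = -4
y = y * 10  # -> y = -40

Answer: -40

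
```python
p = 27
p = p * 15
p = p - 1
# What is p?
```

Answer: 404

Derivation:
Trace (tracking p):
p = 27  # -> p = 27
p = p * 15  # -> p = 405
p = p - 1  # -> p = 404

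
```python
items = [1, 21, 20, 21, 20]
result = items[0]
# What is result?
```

Answer: 1

Derivation:
Trace (tracking result):
items = [1, 21, 20, 21, 20]  # -> items = [1, 21, 20, 21, 20]
result = items[0]  # -> result = 1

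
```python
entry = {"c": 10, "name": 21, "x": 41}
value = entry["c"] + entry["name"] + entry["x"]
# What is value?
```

Trace (tracking value):
entry = {'c': 10, 'name': 21, 'x': 41}  # -> entry = {'c': 10, 'name': 21, 'x': 41}
value = entry['c'] + entry['name'] + entry['x']  # -> value = 72

Answer: 72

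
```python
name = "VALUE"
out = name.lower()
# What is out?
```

Trace (tracking out):
name = 'VALUE'  # -> name = 'VALUE'
out = name.lower()  # -> out = 'value'

Answer: 'value'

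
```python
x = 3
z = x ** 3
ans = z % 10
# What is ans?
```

Trace (tracking ans):
x = 3  # -> x = 3
z = x ** 3  # -> z = 27
ans = z % 10  # -> ans = 7

Answer: 7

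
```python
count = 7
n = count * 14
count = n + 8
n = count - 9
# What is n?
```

Answer: 97

Derivation:
Trace (tracking n):
count = 7  # -> count = 7
n = count * 14  # -> n = 98
count = n + 8  # -> count = 106
n = count - 9  # -> n = 97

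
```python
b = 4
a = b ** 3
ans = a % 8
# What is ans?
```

Answer: 0

Derivation:
Trace (tracking ans):
b = 4  # -> b = 4
a = b ** 3  # -> a = 64
ans = a % 8  # -> ans = 0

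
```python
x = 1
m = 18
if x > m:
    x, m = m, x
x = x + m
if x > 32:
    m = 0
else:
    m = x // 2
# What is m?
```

Answer: 9

Derivation:
Trace (tracking m):
x = 1  # -> x = 1
m = 18  # -> m = 18
if x > m:  # condition is False
x = x + m  # -> x = 19
if x > 32:  # condition is False
else:
    m = x // 2  # -> m = 9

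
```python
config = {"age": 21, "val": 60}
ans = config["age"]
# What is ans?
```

Trace (tracking ans):
config = {'age': 21, 'val': 60}  # -> config = {'age': 21, 'val': 60}
ans = config['age']  # -> ans = 21

Answer: 21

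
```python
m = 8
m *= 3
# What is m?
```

Answer: 24

Derivation:
Trace (tracking m):
m = 8  # -> m = 8
m *= 3  # -> m = 24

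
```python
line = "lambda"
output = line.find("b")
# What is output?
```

Trace (tracking output):
line = 'lambda'  # -> line = 'lambda'
output = line.find('b')  # -> output = 3

Answer: 3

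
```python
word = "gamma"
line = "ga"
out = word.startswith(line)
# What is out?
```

Trace (tracking out):
word = 'gamma'  # -> word = 'gamma'
line = 'ga'  # -> line = 'ga'
out = word.startswith(line)  # -> out = True

Answer: True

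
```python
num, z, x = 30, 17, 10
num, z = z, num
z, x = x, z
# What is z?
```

Answer: 10

Derivation:
Trace (tracking z):
num, z, x = (30, 17, 10)  # -> num = 30, z = 17, x = 10
num, z = (z, num)  # -> num = 17, z = 30
z, x = (x, z)  # -> z = 10, x = 30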